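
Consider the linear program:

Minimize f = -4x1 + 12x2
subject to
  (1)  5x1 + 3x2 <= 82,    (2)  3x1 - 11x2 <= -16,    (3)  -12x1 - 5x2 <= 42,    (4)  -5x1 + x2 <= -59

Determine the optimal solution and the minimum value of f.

Vertices and f = -4x1 + 12x2:
  (427/32, 163/32) → f = 31/4
  (259/20, 23/4) → f = 86/5
  (665/52, 257/52) → f = 106/13

x1 = 427/32, x2 = 163/32, minimum f = 31/4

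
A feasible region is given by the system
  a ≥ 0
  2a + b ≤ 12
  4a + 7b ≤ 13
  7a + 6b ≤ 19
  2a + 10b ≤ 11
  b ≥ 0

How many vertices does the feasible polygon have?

Pairwise boundary intersections that survive every other constraint:
  (0, 11/10)
  (0, 0)
  (11/5, 3/5)
  (53/26, 9/13)
  (19/7, 0)

5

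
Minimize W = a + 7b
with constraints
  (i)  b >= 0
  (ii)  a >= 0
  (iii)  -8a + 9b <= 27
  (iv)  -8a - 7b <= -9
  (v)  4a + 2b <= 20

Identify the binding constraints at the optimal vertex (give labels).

Vertices and W = a + 7b:
  (9/8, 0) → W = 9/8
  (5, 0) → W = 5
  (0, 3) → W = 21
  (0, 9/7) → W = 9
  (63/26, 67/13) → W = 77/2

The minimum is at (9/8, 0). Substituting into each constraint, equality holds for (i) and (iv); the remaining constraints have slack.

(i) and (iv)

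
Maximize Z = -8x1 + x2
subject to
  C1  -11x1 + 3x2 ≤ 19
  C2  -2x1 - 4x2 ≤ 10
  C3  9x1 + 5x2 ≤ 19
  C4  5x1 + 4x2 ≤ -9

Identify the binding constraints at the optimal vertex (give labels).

C1 and C2

Corner points and Z = -8x1 + x2:
  (-53/25, -36/25) → Z = 388/25
  (-103/59, -4/59) → Z = 820/59
  (1/3, -8/3) → Z = -16/3

The maximum is at (-53/25, -36/25). Substituting into each constraint, equality holds for C1 and C2; the remaining constraints have slack.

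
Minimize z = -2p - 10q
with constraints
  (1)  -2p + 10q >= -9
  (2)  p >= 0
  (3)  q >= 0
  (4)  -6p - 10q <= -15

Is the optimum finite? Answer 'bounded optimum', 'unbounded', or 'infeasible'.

From the feasible point (9/2, 0), moving in the direction (0, 1) keeps every constraint satisfied while z decreases without bound.

unbounded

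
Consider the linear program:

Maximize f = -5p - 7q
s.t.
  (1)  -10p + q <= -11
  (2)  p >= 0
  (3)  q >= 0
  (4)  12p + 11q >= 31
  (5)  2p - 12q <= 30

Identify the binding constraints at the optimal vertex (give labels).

(3) and (4)

Corner points and f = -5p - 7q:
  (76/61, 89/61) → f = -1003/61
  (31/12, 0) → f = -155/12
  (15, 0) → f = -75
The feasible region is unbounded (it extends along (6, 1), (1, 10)), but f strictly decreases along every unbounded feasible direction, so there is no improving ray and the maximum is attained at a vertex.

The maximum is at (31/12, 0). Substituting into each constraint, equality holds for (3) and (4); the remaining constraints have slack.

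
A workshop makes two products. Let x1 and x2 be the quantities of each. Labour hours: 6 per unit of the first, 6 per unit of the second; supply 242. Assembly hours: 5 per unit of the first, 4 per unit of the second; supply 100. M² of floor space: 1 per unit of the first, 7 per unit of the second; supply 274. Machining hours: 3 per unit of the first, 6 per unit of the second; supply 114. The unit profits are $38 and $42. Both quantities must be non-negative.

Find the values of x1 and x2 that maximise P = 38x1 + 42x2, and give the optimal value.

At the optimal vertex, 5x1 + 4x2 = 100 and 3x1 + 6x2 = 114.
Solving simultaneously gives x1 = 8, x2 = 15.

x1 = 8, x2 = 15, maximum P = 934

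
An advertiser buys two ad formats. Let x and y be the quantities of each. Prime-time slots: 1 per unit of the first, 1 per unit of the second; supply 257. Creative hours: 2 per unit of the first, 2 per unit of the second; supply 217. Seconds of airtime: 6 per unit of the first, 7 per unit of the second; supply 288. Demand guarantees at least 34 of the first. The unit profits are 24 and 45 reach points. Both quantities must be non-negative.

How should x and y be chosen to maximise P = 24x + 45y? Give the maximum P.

x = 34, y = 12, maximum P = 1356

Corner points and P = 24x + 45y:
  (48, 0) → P = 1152
  (34, 0) → P = 816
  (34, 12) → P = 1356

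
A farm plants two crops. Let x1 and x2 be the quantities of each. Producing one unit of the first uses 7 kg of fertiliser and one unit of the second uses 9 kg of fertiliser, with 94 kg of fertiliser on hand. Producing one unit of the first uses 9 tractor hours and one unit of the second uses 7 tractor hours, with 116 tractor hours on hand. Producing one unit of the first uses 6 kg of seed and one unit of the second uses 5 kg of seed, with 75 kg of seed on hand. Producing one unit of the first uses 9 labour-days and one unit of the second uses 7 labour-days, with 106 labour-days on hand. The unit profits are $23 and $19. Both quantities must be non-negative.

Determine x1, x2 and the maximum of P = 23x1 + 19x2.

x1 = 37/4, x2 = 13/4, maximum P = 549/2

Vertices and P = 23x1 + 19x2:
  (0, 0) → P = 0
  (0, 94/9) → P = 1786/9
  (106/9, 0) → P = 2438/9
  (37/4, 13/4) → P = 549/2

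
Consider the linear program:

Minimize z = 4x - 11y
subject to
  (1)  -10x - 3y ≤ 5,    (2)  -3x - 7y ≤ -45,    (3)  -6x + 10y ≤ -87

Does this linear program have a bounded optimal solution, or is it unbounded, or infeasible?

From the feasible point (353/24, 1/8), moving in the direction (10, 6) keeps every constraint satisfied while z decreases without bound.

unbounded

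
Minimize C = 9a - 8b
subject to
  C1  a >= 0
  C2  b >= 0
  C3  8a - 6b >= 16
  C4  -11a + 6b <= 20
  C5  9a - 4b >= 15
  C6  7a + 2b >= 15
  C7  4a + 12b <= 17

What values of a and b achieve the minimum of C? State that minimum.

Vertices and C = 9a - 8b:
  (15/7, 0) → C = 135/7
  (17/4, 0) → C = 153/4
  (61/29, 4/29) → C = 517/29
  (49/20, 3/5) → C = 69/4

The optimum lies where 8a - 6b = 16 and 4a + 12b = 17.
Solving simultaneously gives a = 49/20, b = 3/5.

a = 49/20, b = 3/5, minimum C = 69/4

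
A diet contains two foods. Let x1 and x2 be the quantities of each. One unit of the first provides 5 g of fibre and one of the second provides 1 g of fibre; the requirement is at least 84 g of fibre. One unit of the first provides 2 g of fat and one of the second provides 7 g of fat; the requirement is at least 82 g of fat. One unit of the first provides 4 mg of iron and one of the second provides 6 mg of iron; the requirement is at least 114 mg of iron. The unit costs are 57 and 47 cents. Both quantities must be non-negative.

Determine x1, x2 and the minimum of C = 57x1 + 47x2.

x1 = 15, x2 = 9, minimum C = 1278

Feasible corners and C = 57x1 + 47x2:
  (0, 84) → C = 3948
  (41, 0) → C = 2337
  (15, 9) → C = 1278
  (153/8, 25/4) → C = 11071/8
The feasible region is unbounded (it extends along (0, 1), (1, 0)), but C strictly increases along every unbounded feasible direction, so there is no improving ray and the minimum is attained at a vertex.

The optimum lies where 5x1 + x2 = 84 and 4x1 + 6x2 = 114.
Solving simultaneously gives x1 = 15, x2 = 9.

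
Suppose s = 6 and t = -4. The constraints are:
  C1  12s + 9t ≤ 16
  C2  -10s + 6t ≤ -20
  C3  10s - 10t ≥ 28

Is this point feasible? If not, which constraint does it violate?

Constraint C1: 12s + 9t = 36, which is not ≤ 16. All other constraints are satisfied.

not feasible — violates C1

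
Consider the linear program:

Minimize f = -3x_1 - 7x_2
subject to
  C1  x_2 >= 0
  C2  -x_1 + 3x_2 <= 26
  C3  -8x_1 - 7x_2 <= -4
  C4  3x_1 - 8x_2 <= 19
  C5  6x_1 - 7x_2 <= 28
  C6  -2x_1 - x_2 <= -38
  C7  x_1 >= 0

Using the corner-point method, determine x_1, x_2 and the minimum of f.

x_1 = 266/11, x_2 = 184/11, minimum f = -2086/11

Vertices and f = -3x_1 - 7x_2:
  (266/11, 184/11) → f = -2086/11
  (88/7, 90/7) → f = -894/7
  (147/10, 43/5) → f = -1043/10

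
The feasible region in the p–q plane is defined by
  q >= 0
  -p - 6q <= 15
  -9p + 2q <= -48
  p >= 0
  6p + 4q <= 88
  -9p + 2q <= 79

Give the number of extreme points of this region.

The feasible vertices (each the meet of two boundaries and inside every other half-plane) are:
  (16/3, 0)
  (44/3, 0)
  (23/3, 21/2)

3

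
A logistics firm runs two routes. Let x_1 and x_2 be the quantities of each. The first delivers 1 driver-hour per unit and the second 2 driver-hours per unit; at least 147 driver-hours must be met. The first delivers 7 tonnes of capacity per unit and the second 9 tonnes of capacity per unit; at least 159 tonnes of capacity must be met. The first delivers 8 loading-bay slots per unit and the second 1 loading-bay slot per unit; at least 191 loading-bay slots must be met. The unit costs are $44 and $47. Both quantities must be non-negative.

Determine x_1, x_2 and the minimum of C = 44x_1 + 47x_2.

x_1 = 47/3, x_2 = 197/3, minimum C = 11327/3

Feasible corners and C = 44x_1 + 47x_2:
  (0, 191) → C = 8977
  (147, 0) → C = 6468
  (47/3, 197/3) → C = 11327/3
The feasible region is unbounded (it extends along (0, 1), (1, 0)), but C strictly increases along every unbounded feasible direction, so there is no improving ray and the minimum is attained at a vertex.

The optimum lies where x_1 + 2x_2 = 147 and 8x_1 + x_2 = 191.
Solving simultaneously gives x_1 = 47/3, x_2 = 197/3.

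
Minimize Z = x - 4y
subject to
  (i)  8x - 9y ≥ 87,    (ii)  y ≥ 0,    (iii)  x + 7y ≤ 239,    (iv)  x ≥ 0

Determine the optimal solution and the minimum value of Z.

Corner points and Z = x - 4y:
  (87/8, 0) → Z = 87/8
  (552/13, 365/13) → Z = -908/13
  (239, 0) → Z = 239

The optimum lies where 8x - 9y = 87 and x + 7y = 239.
Solving simultaneously gives x = 552/13, y = 365/13.

x = 552/13, y = 365/13, minimum Z = -908/13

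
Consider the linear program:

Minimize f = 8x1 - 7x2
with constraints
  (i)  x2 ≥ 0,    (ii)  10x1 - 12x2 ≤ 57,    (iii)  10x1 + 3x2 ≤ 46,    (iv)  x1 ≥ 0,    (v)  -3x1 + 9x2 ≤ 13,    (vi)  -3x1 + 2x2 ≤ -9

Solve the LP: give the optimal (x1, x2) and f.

x1 = 119/29, x2 = 48/29, minimum f = 616/29

Corner points and f = 8x1 - 7x2:
  (23/5, 0) → f = 184/5
  (3, 0) → f = 24
  (119/29, 48/29) → f = 616/29

The binding constraints are 10x1 + 3x2 = 46 and -3x1 + 2x2 = -9.
Solving simultaneously gives x1 = 119/29, x2 = 48/29.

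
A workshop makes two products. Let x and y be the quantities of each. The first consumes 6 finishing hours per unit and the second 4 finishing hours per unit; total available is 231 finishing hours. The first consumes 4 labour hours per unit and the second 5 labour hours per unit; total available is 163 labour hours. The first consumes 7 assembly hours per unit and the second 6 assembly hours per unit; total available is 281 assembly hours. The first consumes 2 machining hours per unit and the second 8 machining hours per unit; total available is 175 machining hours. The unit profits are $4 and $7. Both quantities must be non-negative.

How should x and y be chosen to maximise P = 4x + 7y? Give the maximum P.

Corner points and P = 4x + 7y:
  (0, 0) → P = 0
  (0, 175/8) → P = 1225/8
  (77/2, 0) → P = 154
  (503/14, 27/7) → P = 1195/7
  (39/2, 17) → P = 197

At the optimal vertex, 4x + 5y = 163 and 2x + 8y = 175.
Solving simultaneously gives x = 39/2, y = 17.

x = 39/2, y = 17, maximum P = 197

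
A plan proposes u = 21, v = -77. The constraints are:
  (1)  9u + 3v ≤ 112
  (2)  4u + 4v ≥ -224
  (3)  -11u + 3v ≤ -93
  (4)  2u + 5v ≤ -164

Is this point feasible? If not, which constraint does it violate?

(1): -42 ≤ 112 ✓
(2): -224 ≥ -224 ✓
(3): -462 ≤ -93 ✓
(4): -343 ≤ -164 ✓

feasible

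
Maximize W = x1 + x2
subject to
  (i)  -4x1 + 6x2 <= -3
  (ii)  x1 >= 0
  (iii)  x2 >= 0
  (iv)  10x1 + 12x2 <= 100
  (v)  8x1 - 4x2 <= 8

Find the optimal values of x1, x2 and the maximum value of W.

x1 = 9/8, x2 = 1/4, maximum W = 11/8

Extreme points and W = x1 + x2:
  (3/4, 0) → W = 3/4
  (9/8, 1/4) → W = 11/8
  (1, 0) → W = 1

The binding constraints are -4x1 + 6x2 = -3 and 8x1 - 4x2 = 8.
Solving simultaneously gives x1 = 9/8, x2 = 1/4.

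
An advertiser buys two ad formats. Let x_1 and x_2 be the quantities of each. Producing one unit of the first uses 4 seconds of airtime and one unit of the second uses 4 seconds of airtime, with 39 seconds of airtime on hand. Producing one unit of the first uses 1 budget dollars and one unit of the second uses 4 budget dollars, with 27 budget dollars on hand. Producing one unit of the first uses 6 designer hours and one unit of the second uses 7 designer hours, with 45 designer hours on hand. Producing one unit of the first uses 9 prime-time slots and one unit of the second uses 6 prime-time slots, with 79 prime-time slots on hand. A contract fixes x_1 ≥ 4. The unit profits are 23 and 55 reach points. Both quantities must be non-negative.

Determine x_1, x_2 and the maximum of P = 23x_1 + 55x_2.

x_1 = 4, x_2 = 3, maximum P = 257

Feasible corners and P = 23x_1 + 55x_2:
  (15/2, 0) → P = 345/2
  (4, 0) → P = 92
  (4, 3) → P = 257

The optimum lies where 6x_1 + 7x_2 = 45 and x_1 = 4.
Solving simultaneously gives x_1 = 4, x_2 = 3.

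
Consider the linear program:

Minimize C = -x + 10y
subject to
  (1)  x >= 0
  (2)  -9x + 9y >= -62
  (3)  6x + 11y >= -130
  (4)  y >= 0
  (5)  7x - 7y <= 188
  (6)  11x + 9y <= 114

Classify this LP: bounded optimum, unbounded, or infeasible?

bounded optimum

Vertices and C = -x + 10y:
  (0, 0) → C = 0
  (0, 38/3) → C = 380/3
  (62/9, 0) → C = -62/9
  (44/5, 86/45) → C = 464/45
The feasible region has finitely many vertices and no improving ray; the minimum is -62/9 at (62/9, 0).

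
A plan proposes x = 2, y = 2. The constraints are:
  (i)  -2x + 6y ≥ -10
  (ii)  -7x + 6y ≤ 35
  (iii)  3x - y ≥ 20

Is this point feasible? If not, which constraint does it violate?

not feasible — violates (iii)

Constraint (iii): 3x - y = 4, which is not ≥ 20. All other constraints are satisfied.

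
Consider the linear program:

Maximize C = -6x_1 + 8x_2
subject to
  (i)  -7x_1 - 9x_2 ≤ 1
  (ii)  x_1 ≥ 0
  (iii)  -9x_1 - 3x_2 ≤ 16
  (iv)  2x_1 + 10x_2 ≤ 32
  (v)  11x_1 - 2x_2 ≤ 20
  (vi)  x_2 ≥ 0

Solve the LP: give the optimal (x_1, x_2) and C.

x_1 = 0, x_2 = 16/5, maximum C = 128/5

Feasible corners and C = -6x_1 + 8x_2:
  (0, 16/5) → C = 128/5
  (0, 0) → C = 0
  (44/19, 52/19) → C = 8
  (20/11, 0) → C = -120/11

At the optimal vertex, x_1 = 0 and 2x_1 + 10x_2 = 32.
Solving simultaneously gives x_1 = 0, x_2 = 16/5.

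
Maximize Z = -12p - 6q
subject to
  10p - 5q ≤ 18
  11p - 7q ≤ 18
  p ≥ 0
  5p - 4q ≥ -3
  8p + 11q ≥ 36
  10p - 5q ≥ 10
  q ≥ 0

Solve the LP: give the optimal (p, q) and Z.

Vertices and Z = -12p - 6q:
  (29/5, 8) → Z = -588/5
  (63/25, 36/25) → Z = -972/25
  (11/3, 16/3) → Z = -76
  (29/15, 28/15) → Z = -172/5

At the optimal vertex, 8p + 11q = 36 and 10p - 5q = 10.
Solving simultaneously gives p = 29/15, q = 28/15.

p = 29/15, q = 28/15, maximum Z = -172/5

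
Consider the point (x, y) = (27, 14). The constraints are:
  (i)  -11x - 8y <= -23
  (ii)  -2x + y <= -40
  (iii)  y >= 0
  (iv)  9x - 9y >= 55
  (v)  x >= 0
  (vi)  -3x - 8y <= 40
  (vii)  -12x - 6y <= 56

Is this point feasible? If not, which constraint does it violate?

feasible

(i): -409 ≤ -23 ✓
(ii): -40 ≤ -40 ✓
(iii): 14 ≥ 0 ✓
(iv): 117 ≥ 55 ✓
(v): 27 ≥ 0 ✓
(vi): -193 ≤ 40 ✓
(vii): -408 ≤ 56 ✓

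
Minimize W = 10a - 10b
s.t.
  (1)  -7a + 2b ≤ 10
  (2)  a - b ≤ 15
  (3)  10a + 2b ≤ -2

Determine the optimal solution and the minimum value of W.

a = -12/17, b = 43/17, minimum W = -550/17

Corner points and W = 10a - 10b:
  (-8, -23) → W = 150
  (-12/17, 43/17) → W = -550/17
  (7/3, -38/3) → W = 150

The optimum lies where -7a + 2b = 10 and 10a + 2b = -2.
Solving simultaneously gives a = -12/17, b = 43/17.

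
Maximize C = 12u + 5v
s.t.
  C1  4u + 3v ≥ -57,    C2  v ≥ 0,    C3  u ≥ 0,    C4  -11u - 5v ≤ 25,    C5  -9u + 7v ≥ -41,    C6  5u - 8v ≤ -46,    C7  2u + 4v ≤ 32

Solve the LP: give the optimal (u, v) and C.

u = 2, v = 7, maximum C = 59

Corner points and C = 12u + 5v:
  (0, 23/4) → C = 115/4
  (0, 8) → C = 40
  (2, 7) → C = 59

The binding constraints are 5u - 8v = -46 and 2u + 4v = 32.
Solving simultaneously gives u = 2, v = 7.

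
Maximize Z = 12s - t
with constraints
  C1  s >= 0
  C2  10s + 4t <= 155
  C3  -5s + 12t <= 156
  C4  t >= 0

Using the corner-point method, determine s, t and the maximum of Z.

s = 31/2, t = 0, maximum Z = 186

Vertices and Z = 12s - t:
  (0, 13) → Z = -13
  (0, 0) → Z = 0
  (309/35, 467/28) → Z = 12497/140
  (31/2, 0) → Z = 186

The optimum lies where 10s + 4t = 155 and t = 0.
Solving simultaneously gives s = 31/2, t = 0.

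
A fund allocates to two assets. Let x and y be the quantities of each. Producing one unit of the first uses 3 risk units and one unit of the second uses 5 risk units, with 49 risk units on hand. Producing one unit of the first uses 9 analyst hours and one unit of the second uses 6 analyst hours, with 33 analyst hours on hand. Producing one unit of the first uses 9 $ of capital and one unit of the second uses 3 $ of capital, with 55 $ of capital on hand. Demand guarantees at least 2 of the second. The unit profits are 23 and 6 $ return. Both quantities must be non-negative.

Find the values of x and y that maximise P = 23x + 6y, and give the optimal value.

x = 7/3, y = 2, maximum P = 197/3

Extreme points and P = 23x + 6y:
  (0, 11/2) → P = 33
  (0, 2) → P = 12
  (7/3, 2) → P = 197/3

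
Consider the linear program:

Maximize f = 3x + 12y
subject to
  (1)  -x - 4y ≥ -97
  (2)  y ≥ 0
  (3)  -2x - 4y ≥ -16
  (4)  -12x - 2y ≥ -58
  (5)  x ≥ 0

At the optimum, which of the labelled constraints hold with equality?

(3) and (5)

Extreme points and f = 3x + 12y:
  (29/6, 0) → f = 29/2
  (0, 0) → f = 0
  (50/11, 19/11) → f = 378/11
  (0, 4) → f = 48

The maximum is at (0, 4). Substituting into each constraint, equality holds for (3) and (5); the remaining constraints have slack.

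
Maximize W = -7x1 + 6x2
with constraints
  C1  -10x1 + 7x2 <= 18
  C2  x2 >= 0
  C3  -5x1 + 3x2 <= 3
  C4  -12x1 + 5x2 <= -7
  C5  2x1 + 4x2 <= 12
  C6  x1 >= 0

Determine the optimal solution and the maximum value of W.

x1 = 44/29, x2 = 65/29, maximum W = 82/29

Vertices and W = -7x1 + 6x2:
  (7/12, 0) → W = -49/12
  (6, 0) → W = -42
  (44/29, 65/29) → W = 82/29

At the optimal vertex, -12x1 + 5x2 = -7 and 2x1 + 4x2 = 12.
Solving simultaneously gives x1 = 44/29, x2 = 65/29.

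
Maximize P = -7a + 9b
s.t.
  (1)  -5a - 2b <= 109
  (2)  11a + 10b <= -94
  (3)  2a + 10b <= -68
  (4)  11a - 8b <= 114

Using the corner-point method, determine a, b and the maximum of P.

a = -477/23, b = -61/23, maximum P = 2790/23

Corner points and P = -7a + 9b:
  (-477/23, -61/23) → P = 2790/23
  (-322/31, -1769/62) → P = -11413/62
  (-26/9, -56/9) → P = -322/9
  (194/99, -104/9) → P = -11654/99

The binding constraints are -5a - 2b = 109 and 2a + 10b = -68.
Solving simultaneously gives a = -477/23, b = -61/23.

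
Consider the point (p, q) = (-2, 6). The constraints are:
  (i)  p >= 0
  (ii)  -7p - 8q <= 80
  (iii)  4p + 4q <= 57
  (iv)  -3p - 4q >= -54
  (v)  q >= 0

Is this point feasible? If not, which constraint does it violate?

Constraint (i): p = -2, which is not ≥ 0. All other constraints are satisfied.

not feasible — violates (i)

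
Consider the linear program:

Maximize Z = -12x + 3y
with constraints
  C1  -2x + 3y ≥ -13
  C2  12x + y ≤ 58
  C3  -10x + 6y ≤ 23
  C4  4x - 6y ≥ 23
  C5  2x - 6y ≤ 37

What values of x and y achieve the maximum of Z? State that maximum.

Extreme points and Z = -12x + 3y:
  (187/38, -20/19) → Z = -1182/19
  (-11/2, -8) → Z = 42
  (371/76, -11/19) → Z = -1146/19
  (-7, -17/2) → Z = 117/2

The optimum lies where 4x - 6y = 23 and 2x - 6y = 37.
Solving simultaneously gives x = -7, y = -17/2.

x = -7, y = -17/2, maximum Z = 117/2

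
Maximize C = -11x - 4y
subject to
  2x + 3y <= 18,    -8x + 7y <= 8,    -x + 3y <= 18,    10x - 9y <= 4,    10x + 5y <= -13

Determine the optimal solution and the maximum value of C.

Vertices and C = -11x - 4y:
  (-50, -56) → C = 774
  (-131/110, -12/55) → C = 1537/110
  (-97/140, -17/14) → C = 1747/140

At the optimal vertex, -8x + 7y = 8 and 10x - 9y = 4.
Solving simultaneously gives x = -50, y = -56.

x = -50, y = -56, maximum C = 774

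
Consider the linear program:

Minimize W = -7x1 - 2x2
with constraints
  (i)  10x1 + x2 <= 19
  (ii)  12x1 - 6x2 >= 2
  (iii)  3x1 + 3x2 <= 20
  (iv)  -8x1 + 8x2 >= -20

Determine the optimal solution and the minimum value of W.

x1 = 29/18, x2 = 26/9, minimum W = -307/18

Feasible corners and W = -7x1 - 2x2:
  (29/18, 26/9) → W = -307/18
  (43/22, -6/11) → W = -277/22
  (-13/6, -14/3) → W = 49/2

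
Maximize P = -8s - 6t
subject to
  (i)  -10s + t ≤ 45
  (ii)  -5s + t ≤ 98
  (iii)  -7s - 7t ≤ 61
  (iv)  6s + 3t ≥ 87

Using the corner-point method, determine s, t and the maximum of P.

s = 264/7, t = -325/7, maximum P = -162/7

Extreme points and P = -8s - 6t:
  (53/5, 151) → P = -4954/5
  (-4/3, 95/3) → P = -538/3
  (264/7, -325/7) → P = -162/7
The feasible region is unbounded (it extends along (1, 5), (1, -1)), but P strictly decreases along every unbounded feasible direction, so there is no improving ray and the maximum is attained at a vertex.

At the optimal vertex, -7s - 7t = 61 and 6s + 3t = 87.
Solving simultaneously gives s = 264/7, t = -325/7.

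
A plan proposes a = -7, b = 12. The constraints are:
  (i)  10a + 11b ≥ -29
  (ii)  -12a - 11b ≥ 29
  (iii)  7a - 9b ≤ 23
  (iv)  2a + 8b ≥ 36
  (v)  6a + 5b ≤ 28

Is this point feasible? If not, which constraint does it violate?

Constraint (ii): -12a - 11b = -48, which is not ≥ 29. All other constraints are satisfied.

not feasible — violates (ii)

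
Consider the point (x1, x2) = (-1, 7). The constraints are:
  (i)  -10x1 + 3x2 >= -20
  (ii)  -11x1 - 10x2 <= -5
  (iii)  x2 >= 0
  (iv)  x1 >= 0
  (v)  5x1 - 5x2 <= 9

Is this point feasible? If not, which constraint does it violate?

not feasible — violates (iv)

Constraint (iv): x1 = -1, which is not ≥ 0. All other constraints are satisfied.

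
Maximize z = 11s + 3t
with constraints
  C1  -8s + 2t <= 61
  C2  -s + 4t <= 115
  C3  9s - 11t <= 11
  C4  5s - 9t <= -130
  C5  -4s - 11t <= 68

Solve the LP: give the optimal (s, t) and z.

Corner points and z = 11s + 3t:
  (-7/15, 859/30) → z = 2423/30
  (-289/62, 735/62) → z = -487/31
  (515/11, 445/11) → z = 7000/11

s = 515/11, t = 445/11, maximum z = 7000/11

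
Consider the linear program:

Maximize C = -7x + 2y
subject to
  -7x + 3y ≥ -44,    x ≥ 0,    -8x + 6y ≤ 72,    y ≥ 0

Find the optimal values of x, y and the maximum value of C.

x = 0, y = 12, maximum C = 24

Corner points and C = -7x + 2y:
  (80/3, 428/9) → C = -824/9
  (44/7, 0) → C = -44
  (0, 12) → C = 24
  (0, 0) → C = 0

The optimum lies where x = 0 and -8x + 6y = 72.
Solving simultaneously gives x = 0, y = 12.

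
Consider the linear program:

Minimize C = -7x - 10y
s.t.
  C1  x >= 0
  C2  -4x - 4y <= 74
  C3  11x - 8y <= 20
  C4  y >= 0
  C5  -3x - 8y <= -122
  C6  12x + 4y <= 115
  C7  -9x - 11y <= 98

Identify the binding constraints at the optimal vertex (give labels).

C1 and C6

Corner points and C = -7x - 10y:
  (0, 61/4) → C = -305/2
  (0, 115/4) → C = -575/2
  (36/7, 373/28) → C = -2369/14

The minimum is at (0, 115/4). Substituting into each constraint, equality holds for C1 and C6; the remaining constraints have slack.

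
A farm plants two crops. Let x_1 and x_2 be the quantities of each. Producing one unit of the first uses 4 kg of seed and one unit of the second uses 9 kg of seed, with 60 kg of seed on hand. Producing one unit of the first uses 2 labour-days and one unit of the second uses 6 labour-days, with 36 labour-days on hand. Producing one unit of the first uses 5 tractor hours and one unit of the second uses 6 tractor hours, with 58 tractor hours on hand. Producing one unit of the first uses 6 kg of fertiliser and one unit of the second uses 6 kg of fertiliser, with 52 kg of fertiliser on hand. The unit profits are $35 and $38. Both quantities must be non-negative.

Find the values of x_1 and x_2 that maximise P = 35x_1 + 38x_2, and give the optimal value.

The optimum lies where 2x_1 + 6x_2 = 36 and 6x_1 + 6x_2 = 52.
Solving simultaneously gives x_1 = 4, x_2 = 14/3.

x_1 = 4, x_2 = 14/3, maximum P = 952/3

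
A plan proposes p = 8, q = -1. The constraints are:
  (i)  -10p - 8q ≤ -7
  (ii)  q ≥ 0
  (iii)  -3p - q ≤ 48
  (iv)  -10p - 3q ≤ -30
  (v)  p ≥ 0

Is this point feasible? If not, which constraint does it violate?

Constraint (ii): q = -1, which is not ≥ 0. All other constraints are satisfied.

not feasible — violates (ii)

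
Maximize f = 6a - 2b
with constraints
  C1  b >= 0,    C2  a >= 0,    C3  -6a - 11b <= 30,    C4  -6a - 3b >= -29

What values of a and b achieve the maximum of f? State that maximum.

a = 29/6, b = 0, maximum f = 29

Feasible corners and f = 6a - 2b:
  (0, 0) → f = 0
  (29/6, 0) → f = 29
  (0, 29/3) → f = -58/3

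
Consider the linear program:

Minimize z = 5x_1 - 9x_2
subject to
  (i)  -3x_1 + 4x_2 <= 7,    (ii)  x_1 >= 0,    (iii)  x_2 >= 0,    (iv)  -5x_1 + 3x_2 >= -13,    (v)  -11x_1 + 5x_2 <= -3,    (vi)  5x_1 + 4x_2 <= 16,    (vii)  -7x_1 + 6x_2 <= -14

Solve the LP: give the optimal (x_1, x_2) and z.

Vertices and z = 5x_1 - 9x_2:
  (13/5, 0) → z = 13
  (2, 0) → z = 10
  (20/7, 3/7) → z = 73/7
  (76/29, 21/29) → z = 191/29

The optimum lies where 5x_1 + 4x_2 = 16 and -7x_1 + 6x_2 = -14.
Solving simultaneously gives x_1 = 76/29, x_2 = 21/29.

x_1 = 76/29, x_2 = 21/29, minimum z = 191/29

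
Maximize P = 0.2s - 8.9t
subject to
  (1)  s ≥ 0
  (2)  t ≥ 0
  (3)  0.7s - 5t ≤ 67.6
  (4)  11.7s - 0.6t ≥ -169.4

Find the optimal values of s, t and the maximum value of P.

s = 676/7, t = 0, maximum P = 676/35

Extreme points and P = 0.2s - 8.9t:
  (0, 0) → P = 0
  (0, 847/3) → P = -75383/30
  (676/7, 0) → P = 676/35
The feasible region is unbounded (it extends along (50, 7), (2, 39)), but P strictly decreases along every unbounded feasible direction, so there is no improving ray and the maximum is attained at a vertex.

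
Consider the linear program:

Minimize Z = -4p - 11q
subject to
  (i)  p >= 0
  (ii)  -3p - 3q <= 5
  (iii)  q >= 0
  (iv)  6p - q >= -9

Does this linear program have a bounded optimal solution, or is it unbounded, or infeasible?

From the feasible point (0, 0), moving in the direction (1, 0) keeps every constraint satisfied while Z decreases without bound.

unbounded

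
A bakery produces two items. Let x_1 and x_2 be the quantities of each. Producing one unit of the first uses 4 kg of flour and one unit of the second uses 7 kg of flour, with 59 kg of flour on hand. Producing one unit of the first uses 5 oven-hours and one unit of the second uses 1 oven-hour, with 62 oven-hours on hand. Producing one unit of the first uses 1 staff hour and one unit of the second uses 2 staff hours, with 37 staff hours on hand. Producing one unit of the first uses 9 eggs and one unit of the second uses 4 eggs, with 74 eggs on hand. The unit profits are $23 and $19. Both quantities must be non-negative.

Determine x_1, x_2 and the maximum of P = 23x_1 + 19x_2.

Corner points and P = 23x_1 + 19x_2:
  (0, 0) → P = 0
  (0, 59/7) → P = 1121/7
  (74/9, 0) → P = 1702/9
  (6, 5) → P = 233

x_1 = 6, x_2 = 5, maximum P = 233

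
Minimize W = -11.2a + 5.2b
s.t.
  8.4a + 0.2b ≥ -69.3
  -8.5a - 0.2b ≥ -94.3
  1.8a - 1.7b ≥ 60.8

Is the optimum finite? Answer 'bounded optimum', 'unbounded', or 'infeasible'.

Vertices and W = -11.2a + 5.2b:
  (1636, -69058.5) → W = -377427.4
  (-10565/1464, -10591/244) → W = -265139/1830
  (17247/1481, -34706/1481) → W = -1868188/7405
The feasible region has finitely many vertices and no improving ray; the minimum is -377427.4 at (1636, -69058.5).

bounded optimum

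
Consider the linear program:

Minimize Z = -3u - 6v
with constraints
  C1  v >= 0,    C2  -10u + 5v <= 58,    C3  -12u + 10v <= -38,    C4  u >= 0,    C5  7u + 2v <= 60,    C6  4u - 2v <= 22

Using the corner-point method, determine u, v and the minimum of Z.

u = 338/47, v = 227/47, minimum Z = -2376/47

Vertices and Z = -3u - 6v:
  (19/6, 0) → Z = -19/2
  (11/2, 0) → Z = -33/2
  (338/47, 227/47) → Z = -2376/47
  (82/11, 43/11) → Z = -504/11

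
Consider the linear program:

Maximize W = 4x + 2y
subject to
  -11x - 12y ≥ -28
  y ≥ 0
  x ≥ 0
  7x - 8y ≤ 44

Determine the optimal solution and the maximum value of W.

The binding constraints are -11x - 12y = -28 and y = 0.
Solving simultaneously gives x = 28/11, y = 0.

x = 28/11, y = 0, maximum W = 112/11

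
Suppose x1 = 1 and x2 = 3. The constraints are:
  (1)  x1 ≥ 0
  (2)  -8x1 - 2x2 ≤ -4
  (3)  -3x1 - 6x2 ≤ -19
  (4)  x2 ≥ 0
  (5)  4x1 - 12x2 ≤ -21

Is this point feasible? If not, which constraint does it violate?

(1): 1 ≥ 0 ✓
(2): -14 ≤ -4 ✓
(3): -21 ≤ -19 ✓
(4): 3 ≥ 0 ✓
(5): -32 ≤ -21 ✓

feasible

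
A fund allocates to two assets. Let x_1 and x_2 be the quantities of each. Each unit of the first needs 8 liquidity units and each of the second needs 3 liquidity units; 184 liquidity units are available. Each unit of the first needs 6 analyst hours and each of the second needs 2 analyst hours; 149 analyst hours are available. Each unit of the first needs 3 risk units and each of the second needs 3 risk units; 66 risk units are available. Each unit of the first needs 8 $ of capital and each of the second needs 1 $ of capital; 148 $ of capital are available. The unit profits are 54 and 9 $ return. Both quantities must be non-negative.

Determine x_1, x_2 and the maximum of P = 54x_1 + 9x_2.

x_1 = 18, x_2 = 4, maximum P = 1008

Feasible corners and P = 54x_1 + 9x_2:
  (0, 0) → P = 0
  (0, 22) → P = 198
  (37/2, 0) → P = 999
  (18, 4) → P = 1008

The optimum lies where 3x_1 + 3x_2 = 66 and 8x_1 + x_2 = 148.
Solving simultaneously gives x_1 = 18, x_2 = 4.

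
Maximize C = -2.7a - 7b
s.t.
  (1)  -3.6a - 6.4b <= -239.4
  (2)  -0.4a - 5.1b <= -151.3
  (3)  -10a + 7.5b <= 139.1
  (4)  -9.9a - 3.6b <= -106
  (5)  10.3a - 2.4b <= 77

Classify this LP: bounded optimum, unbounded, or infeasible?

bounded optimum

Corner points and C = -2.7a - 7b:
  (45263/4550, 72369/2275) → C = -11353761/45500
  (6671/466, 109431/3728) → C = -4550553/18640
  (30378/1775, 220273/5325) → C = -8939864/26625
The feasible region has finitely many vertices and no improving ray; the maximum is -4550553/18640 at (6671/466, 109431/3728).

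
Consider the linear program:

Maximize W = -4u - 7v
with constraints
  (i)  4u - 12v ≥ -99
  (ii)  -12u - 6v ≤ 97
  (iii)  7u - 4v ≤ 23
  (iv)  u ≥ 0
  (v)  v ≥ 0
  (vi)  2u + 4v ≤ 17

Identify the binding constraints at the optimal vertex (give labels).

(iv) and (v)

Extreme points and W = -4u - 7v:
  (23/7, 0) → W = -92/7
  (40/9, 73/36) → W = -1151/36
  (0, 0) → W = 0
  (0, 17/4) → W = -119/4

The maximum is at (0, 0). Substituting into each constraint, equality holds for (iv) and (v); the remaining constraints have slack.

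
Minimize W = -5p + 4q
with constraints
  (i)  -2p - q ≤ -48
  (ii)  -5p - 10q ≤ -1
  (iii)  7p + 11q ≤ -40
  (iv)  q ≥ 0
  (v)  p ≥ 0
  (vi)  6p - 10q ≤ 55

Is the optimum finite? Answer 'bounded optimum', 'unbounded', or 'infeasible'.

The boundaries -2p - q = -48 and p = 0 meet at (0, 48), but that point violates 7p + 11q ≤ -40. Every candidate vertex is excluded by some other constraint, so the feasible region is empty.

infeasible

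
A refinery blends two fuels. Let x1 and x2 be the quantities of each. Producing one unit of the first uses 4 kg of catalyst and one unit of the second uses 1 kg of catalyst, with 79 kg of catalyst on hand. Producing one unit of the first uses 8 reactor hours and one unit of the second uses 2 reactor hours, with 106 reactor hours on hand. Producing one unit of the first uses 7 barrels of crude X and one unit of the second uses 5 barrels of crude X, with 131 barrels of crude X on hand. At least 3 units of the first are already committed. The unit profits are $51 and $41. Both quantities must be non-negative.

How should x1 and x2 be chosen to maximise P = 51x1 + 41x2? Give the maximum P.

Feasible corners and P = 51x1 + 41x2:
  (53/4, 0) → P = 2703/4
  (3, 0) → P = 153
  (134/13, 153/13) → P = 13107/13
  (3, 22) → P = 1055

x1 = 3, x2 = 22, maximum P = 1055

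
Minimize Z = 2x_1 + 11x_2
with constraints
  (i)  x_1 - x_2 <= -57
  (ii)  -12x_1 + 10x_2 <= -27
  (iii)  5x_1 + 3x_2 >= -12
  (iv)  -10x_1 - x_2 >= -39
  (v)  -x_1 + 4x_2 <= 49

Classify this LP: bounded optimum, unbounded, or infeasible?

infeasible

The boundaries -12x_1 + 10x_2 = -27 and 5x_1 + 3x_2 = -12 meet at (-39/86, -279/86), but that point violates x_1 - x_2 ≤ -57. Every candidate vertex is excluded by some other constraint, so the feasible region is empty.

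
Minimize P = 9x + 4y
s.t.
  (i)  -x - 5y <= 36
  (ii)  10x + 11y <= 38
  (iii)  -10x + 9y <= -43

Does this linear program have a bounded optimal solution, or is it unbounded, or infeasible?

Vertices and P = 9x + 4y:
  (586/39, -398/39) → P = 3682/39
  (-109/59, -403/59) → P = -2593/59
  (163/40, -1/4) → P = 1427/40
The feasible region has finitely many vertices and no improving ray; the minimum is -2593/59 at (-109/59, -403/59).

bounded optimum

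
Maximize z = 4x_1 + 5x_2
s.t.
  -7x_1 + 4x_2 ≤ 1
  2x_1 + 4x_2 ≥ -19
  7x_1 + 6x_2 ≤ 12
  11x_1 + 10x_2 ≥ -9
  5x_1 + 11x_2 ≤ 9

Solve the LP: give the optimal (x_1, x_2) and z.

x_1 = 78/47, x_2 = 3/47, maximum z = 327/47

Extreme points and z = 4x_1 + 5x_2:
  (-23/57, -26/57) → z = -74/19
  (25/97, 68/97) → z = 440/97
  (81/8, -157/16) → z = -137/16
  (77/12, -191/24) → z = -113/8
  (78/47, 3/47) → z = 327/47

The optimum lies where 7x_1 + 6x_2 = 12 and 5x_1 + 11x_2 = 9.
Solving simultaneously gives x_1 = 78/47, x_2 = 3/47.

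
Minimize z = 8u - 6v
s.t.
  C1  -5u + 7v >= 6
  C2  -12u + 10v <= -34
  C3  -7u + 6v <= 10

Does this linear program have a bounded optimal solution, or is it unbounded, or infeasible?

bounded optimum

Feasible corners and z = 8u - 6v:
  (149/17, 121/17) → z = 466/17
  (152, 179) → z = 142
The feasible region has finitely many vertices and no improving ray; the minimum is 466/17 at (149/17, 121/17).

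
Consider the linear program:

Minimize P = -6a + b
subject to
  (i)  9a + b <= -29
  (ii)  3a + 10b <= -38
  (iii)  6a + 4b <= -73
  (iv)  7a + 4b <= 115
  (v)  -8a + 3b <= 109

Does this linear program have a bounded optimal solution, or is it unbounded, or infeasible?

unbounded

From the feasible point (-43/30, -161/10), moving in the direction (1, -9) keeps every constraint satisfied while P decreases without bound.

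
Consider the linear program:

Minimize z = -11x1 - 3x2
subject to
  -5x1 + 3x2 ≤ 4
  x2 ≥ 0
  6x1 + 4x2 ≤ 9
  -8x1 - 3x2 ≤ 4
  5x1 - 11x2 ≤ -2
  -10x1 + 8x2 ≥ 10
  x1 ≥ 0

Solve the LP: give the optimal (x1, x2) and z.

At the optimal vertex, 6x1 + 4x2 = 9 and -10x1 + 8x2 = 10.
Solving simultaneously gives x1 = 4/11, x2 = 75/44.

x1 = 4/11, x2 = 75/44, minimum z = -401/44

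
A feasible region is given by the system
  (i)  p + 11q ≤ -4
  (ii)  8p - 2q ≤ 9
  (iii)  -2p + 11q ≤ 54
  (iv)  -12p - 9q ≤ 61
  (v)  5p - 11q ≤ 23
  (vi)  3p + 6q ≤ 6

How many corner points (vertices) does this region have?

4

Intersecting each pair of boundary lines and keeping only the points that satisfy every inequality leaves:
  (91/90, -41/90)
  (-635/123, 13/123)
  (53/78, -139/78)
  (-464/177, -581/177)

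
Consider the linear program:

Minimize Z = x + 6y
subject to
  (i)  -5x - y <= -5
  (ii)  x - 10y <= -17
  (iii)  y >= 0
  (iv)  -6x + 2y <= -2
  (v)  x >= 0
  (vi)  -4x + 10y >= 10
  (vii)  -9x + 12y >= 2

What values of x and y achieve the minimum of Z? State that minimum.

x = 27/29, y = 52/29, minimum Z = 339/29

Corner points and Z = x + 6y:
  (27/29, 52/29) → Z = 339/29
  (7/3, 29/15) → Z = 209/15
  (50/21, 41/21) → Z = 296/21
The feasible region is unbounded (it extends along (4, 3), (1, 3)), but Z strictly increases along every unbounded feasible direction, so there is no improving ray and the minimum is attained at a vertex.

At the optimal vertex, x - 10y = -17 and -6x + 2y = -2.
Solving simultaneously gives x = 27/29, y = 52/29.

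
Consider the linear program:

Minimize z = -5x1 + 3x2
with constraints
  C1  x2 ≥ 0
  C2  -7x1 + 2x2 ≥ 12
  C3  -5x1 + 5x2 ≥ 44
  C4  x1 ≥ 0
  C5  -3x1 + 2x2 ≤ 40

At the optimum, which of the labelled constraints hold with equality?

Vertices and z = -5x1 + 3x2:
  (28/25, 248/25) → z = 604/25
  (7, 61/2) → z = 113/2
  (0, 44/5) → z = 132/5
  (0, 20) → z = 60

The minimum is at (28/25, 248/25). Substituting into each constraint, equality holds for C2 and C3; the remaining constraints have slack.

C2 and C3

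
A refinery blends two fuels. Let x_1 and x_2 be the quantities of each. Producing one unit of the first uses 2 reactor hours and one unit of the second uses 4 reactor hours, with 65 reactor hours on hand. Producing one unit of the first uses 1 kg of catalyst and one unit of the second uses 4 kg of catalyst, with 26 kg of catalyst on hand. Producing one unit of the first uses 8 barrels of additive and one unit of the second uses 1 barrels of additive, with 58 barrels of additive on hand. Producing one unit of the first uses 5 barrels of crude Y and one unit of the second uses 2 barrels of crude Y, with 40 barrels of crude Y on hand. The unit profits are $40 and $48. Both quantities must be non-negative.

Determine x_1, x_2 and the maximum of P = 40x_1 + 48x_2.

x_1 = 6, x_2 = 5, maximum P = 480

Feasible corners and P = 40x_1 + 48x_2:
  (0, 0) → P = 0
  (0, 13/2) → P = 312
  (29/4, 0) → P = 290
  (6, 5) → P = 480
  (76/11, 30/11) → P = 4480/11

At the optimal vertex, x_1 + 4x_2 = 26 and 5x_1 + 2x_2 = 40.
Solving simultaneously gives x_1 = 6, x_2 = 5.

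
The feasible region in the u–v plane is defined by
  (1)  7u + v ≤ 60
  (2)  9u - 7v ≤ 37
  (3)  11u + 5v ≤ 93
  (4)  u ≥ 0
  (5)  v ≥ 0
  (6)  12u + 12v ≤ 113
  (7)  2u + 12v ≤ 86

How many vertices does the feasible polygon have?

Pairwise boundary intersections that survive every other constraint:
  (37/9, 0)
  (1235/192, 191/64)
  (0, 0)
  (0, 43/6)
  (27/10, 403/60)

5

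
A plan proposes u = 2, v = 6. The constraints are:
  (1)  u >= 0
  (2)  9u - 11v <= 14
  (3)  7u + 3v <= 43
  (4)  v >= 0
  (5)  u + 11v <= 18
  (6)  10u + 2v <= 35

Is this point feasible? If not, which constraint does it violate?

Constraint (5): u + 11v = 68, which is not ≤ 18. All other constraints are satisfied.

not feasible — violates (5)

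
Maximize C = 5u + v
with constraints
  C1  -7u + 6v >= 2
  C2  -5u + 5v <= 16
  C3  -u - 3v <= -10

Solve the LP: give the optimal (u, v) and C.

Feasible corners and C = 5u + v:
  (86/5, 102/5) → C = 532/5
  (2, 8/3) → C = 38/3
  (1/10, 33/10) → C = 19/5

The binding constraints are -7u + 6v = 2 and -5u + 5v = 16.
Solving simultaneously gives u = 86/5, v = 102/5.

u = 86/5, v = 102/5, maximum C = 532/5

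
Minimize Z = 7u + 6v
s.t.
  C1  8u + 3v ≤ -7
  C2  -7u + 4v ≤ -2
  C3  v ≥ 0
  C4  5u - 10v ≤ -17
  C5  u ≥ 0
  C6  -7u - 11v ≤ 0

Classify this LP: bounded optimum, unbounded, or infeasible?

infeasible

The boundaries -7u + 4v = -2 and 5u - 10v = -17 meet at (44/25, 129/50), but that point violates 8u + 3v ≤ -7. Every candidate vertex is excluded by some other constraint, so the feasible region is empty.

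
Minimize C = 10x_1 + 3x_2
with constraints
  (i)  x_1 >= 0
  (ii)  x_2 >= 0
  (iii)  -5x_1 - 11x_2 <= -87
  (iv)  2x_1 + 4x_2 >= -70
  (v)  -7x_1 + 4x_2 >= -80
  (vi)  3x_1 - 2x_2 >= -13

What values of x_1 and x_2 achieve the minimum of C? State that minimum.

Feasible corners and C = 10x_1 + 3x_2:
  (1228/97, 209/97) → C = 12907/97
  (31/43, 326/43) → C = 1288/43
  (106, 331/2) → C = 3113/2

x_1 = 31/43, x_2 = 326/43, minimum C = 1288/43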